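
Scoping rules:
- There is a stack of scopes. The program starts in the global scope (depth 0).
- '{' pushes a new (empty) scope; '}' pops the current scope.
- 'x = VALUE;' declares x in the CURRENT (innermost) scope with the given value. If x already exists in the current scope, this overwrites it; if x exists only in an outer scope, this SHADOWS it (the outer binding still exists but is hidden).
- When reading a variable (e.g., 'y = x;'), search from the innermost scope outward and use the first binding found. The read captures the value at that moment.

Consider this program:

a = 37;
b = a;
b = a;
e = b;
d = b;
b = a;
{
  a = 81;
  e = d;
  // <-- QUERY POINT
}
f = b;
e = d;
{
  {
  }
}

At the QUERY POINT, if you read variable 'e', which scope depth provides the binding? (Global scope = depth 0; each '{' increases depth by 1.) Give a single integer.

Step 1: declare a=37 at depth 0
Step 2: declare b=(read a)=37 at depth 0
Step 3: declare b=(read a)=37 at depth 0
Step 4: declare e=(read b)=37 at depth 0
Step 5: declare d=(read b)=37 at depth 0
Step 6: declare b=(read a)=37 at depth 0
Step 7: enter scope (depth=1)
Step 8: declare a=81 at depth 1
Step 9: declare e=(read d)=37 at depth 1
Visible at query point: a=81 b=37 d=37 e=37

Answer: 1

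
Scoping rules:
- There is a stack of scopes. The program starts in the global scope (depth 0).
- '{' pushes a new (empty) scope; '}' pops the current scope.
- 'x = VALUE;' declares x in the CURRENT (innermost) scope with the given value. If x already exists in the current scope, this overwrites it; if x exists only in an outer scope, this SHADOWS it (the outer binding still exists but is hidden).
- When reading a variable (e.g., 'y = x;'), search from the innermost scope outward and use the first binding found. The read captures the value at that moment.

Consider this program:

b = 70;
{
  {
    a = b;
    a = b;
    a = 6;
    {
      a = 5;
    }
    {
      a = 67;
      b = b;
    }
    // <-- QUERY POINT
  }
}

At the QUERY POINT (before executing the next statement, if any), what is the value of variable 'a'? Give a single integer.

Step 1: declare b=70 at depth 0
Step 2: enter scope (depth=1)
Step 3: enter scope (depth=2)
Step 4: declare a=(read b)=70 at depth 2
Step 5: declare a=(read b)=70 at depth 2
Step 6: declare a=6 at depth 2
Step 7: enter scope (depth=3)
Step 8: declare a=5 at depth 3
Step 9: exit scope (depth=2)
Step 10: enter scope (depth=3)
Step 11: declare a=67 at depth 3
Step 12: declare b=(read b)=70 at depth 3
Step 13: exit scope (depth=2)
Visible at query point: a=6 b=70

Answer: 6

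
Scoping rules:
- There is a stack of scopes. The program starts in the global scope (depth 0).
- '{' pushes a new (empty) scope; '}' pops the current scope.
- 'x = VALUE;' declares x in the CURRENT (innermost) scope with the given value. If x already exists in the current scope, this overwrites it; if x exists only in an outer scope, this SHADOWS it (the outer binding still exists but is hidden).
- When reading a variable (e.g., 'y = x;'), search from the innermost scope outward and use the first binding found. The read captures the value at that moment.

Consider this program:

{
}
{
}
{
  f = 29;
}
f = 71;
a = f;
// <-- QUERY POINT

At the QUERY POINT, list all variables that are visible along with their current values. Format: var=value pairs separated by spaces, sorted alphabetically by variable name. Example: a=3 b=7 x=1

Answer: a=71 f=71

Derivation:
Step 1: enter scope (depth=1)
Step 2: exit scope (depth=0)
Step 3: enter scope (depth=1)
Step 4: exit scope (depth=0)
Step 5: enter scope (depth=1)
Step 6: declare f=29 at depth 1
Step 7: exit scope (depth=0)
Step 8: declare f=71 at depth 0
Step 9: declare a=(read f)=71 at depth 0
Visible at query point: a=71 f=71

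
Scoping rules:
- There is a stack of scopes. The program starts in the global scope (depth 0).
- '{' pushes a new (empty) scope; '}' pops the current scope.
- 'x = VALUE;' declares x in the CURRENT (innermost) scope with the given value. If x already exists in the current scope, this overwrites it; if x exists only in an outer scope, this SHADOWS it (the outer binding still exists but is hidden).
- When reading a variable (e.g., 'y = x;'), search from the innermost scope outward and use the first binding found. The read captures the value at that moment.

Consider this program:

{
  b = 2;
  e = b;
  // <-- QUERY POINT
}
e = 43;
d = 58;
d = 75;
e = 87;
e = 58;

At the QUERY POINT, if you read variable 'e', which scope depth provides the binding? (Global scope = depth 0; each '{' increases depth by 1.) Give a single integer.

Step 1: enter scope (depth=1)
Step 2: declare b=2 at depth 1
Step 3: declare e=(read b)=2 at depth 1
Visible at query point: b=2 e=2

Answer: 1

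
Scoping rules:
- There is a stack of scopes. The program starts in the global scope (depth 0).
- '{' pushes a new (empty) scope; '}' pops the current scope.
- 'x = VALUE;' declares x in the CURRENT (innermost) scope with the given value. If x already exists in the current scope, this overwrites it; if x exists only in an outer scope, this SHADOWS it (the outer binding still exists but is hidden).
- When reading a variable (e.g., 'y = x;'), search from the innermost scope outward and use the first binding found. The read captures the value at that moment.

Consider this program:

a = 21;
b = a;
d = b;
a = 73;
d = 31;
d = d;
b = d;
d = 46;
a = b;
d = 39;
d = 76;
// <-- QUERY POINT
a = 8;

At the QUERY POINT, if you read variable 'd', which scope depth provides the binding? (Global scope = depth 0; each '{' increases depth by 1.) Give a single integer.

Step 1: declare a=21 at depth 0
Step 2: declare b=(read a)=21 at depth 0
Step 3: declare d=(read b)=21 at depth 0
Step 4: declare a=73 at depth 0
Step 5: declare d=31 at depth 0
Step 6: declare d=(read d)=31 at depth 0
Step 7: declare b=(read d)=31 at depth 0
Step 8: declare d=46 at depth 0
Step 9: declare a=(read b)=31 at depth 0
Step 10: declare d=39 at depth 0
Step 11: declare d=76 at depth 0
Visible at query point: a=31 b=31 d=76

Answer: 0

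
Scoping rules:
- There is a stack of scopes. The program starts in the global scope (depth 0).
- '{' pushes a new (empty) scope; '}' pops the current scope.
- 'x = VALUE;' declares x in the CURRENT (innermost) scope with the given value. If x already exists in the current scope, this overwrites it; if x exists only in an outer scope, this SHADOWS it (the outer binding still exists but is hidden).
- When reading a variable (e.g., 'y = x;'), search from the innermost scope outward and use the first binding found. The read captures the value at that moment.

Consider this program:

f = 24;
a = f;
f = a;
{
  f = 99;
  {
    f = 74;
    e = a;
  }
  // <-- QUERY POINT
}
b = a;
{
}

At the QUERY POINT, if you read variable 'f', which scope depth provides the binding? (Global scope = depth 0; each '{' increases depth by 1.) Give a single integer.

Step 1: declare f=24 at depth 0
Step 2: declare a=(read f)=24 at depth 0
Step 3: declare f=(read a)=24 at depth 0
Step 4: enter scope (depth=1)
Step 5: declare f=99 at depth 1
Step 6: enter scope (depth=2)
Step 7: declare f=74 at depth 2
Step 8: declare e=(read a)=24 at depth 2
Step 9: exit scope (depth=1)
Visible at query point: a=24 f=99

Answer: 1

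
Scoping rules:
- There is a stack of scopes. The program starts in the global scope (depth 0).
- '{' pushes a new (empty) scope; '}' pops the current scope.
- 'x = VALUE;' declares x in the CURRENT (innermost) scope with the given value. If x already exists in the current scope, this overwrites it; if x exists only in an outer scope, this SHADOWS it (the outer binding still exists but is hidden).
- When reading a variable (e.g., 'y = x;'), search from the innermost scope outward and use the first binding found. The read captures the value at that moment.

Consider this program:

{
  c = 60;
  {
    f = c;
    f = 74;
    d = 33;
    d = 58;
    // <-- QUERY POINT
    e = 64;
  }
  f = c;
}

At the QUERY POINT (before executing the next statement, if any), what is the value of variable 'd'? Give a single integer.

Step 1: enter scope (depth=1)
Step 2: declare c=60 at depth 1
Step 3: enter scope (depth=2)
Step 4: declare f=(read c)=60 at depth 2
Step 5: declare f=74 at depth 2
Step 6: declare d=33 at depth 2
Step 7: declare d=58 at depth 2
Visible at query point: c=60 d=58 f=74

Answer: 58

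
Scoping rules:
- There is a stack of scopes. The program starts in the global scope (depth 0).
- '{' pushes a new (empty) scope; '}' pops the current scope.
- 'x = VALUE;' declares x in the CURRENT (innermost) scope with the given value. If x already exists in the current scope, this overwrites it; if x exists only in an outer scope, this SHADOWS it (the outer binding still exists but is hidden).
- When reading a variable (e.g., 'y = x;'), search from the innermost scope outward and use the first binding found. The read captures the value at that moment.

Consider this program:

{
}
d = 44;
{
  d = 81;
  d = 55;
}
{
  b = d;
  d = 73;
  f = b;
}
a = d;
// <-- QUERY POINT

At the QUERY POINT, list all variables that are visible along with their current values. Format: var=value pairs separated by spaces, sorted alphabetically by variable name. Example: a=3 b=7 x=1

Step 1: enter scope (depth=1)
Step 2: exit scope (depth=0)
Step 3: declare d=44 at depth 0
Step 4: enter scope (depth=1)
Step 5: declare d=81 at depth 1
Step 6: declare d=55 at depth 1
Step 7: exit scope (depth=0)
Step 8: enter scope (depth=1)
Step 9: declare b=(read d)=44 at depth 1
Step 10: declare d=73 at depth 1
Step 11: declare f=(read b)=44 at depth 1
Step 12: exit scope (depth=0)
Step 13: declare a=(read d)=44 at depth 0
Visible at query point: a=44 d=44

Answer: a=44 d=44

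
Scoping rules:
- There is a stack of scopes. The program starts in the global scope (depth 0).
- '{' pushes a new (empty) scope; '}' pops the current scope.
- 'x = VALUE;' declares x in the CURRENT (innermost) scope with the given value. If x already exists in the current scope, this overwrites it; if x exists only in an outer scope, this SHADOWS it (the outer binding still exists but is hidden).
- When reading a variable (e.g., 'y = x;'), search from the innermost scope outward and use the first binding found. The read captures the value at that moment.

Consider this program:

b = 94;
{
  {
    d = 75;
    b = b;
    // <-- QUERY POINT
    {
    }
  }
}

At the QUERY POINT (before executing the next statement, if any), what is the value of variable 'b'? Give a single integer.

Answer: 94

Derivation:
Step 1: declare b=94 at depth 0
Step 2: enter scope (depth=1)
Step 3: enter scope (depth=2)
Step 4: declare d=75 at depth 2
Step 5: declare b=(read b)=94 at depth 2
Visible at query point: b=94 d=75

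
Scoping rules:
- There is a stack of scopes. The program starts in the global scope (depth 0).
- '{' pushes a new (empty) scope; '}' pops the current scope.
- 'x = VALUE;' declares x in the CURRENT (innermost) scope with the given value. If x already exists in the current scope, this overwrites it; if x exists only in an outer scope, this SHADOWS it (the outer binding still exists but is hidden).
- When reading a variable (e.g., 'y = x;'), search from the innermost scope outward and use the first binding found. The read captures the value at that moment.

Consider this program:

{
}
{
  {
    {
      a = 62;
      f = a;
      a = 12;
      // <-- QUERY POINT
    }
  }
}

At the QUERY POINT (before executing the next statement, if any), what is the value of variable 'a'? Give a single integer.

Answer: 12

Derivation:
Step 1: enter scope (depth=1)
Step 2: exit scope (depth=0)
Step 3: enter scope (depth=1)
Step 4: enter scope (depth=2)
Step 5: enter scope (depth=3)
Step 6: declare a=62 at depth 3
Step 7: declare f=(read a)=62 at depth 3
Step 8: declare a=12 at depth 3
Visible at query point: a=12 f=62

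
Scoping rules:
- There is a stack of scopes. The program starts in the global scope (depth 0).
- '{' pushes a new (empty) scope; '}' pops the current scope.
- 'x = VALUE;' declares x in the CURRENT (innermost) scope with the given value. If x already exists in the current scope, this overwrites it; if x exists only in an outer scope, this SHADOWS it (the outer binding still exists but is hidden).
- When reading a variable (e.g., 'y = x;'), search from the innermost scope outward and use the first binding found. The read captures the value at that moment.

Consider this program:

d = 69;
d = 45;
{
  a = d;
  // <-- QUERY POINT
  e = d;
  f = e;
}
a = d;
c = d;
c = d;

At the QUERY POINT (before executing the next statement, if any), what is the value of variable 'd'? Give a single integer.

Answer: 45

Derivation:
Step 1: declare d=69 at depth 0
Step 2: declare d=45 at depth 0
Step 3: enter scope (depth=1)
Step 4: declare a=(read d)=45 at depth 1
Visible at query point: a=45 d=45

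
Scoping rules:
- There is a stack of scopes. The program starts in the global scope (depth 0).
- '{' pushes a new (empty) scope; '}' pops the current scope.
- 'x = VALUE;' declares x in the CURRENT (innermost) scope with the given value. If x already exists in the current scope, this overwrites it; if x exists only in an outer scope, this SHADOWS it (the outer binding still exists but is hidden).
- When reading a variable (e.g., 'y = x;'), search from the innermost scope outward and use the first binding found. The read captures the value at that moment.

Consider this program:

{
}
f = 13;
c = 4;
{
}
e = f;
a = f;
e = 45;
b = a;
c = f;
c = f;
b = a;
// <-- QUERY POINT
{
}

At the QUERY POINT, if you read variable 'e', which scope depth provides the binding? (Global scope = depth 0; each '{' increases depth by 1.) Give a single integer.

Answer: 0

Derivation:
Step 1: enter scope (depth=1)
Step 2: exit scope (depth=0)
Step 3: declare f=13 at depth 0
Step 4: declare c=4 at depth 0
Step 5: enter scope (depth=1)
Step 6: exit scope (depth=0)
Step 7: declare e=(read f)=13 at depth 0
Step 8: declare a=(read f)=13 at depth 0
Step 9: declare e=45 at depth 0
Step 10: declare b=(read a)=13 at depth 0
Step 11: declare c=(read f)=13 at depth 0
Step 12: declare c=(read f)=13 at depth 0
Step 13: declare b=(read a)=13 at depth 0
Visible at query point: a=13 b=13 c=13 e=45 f=13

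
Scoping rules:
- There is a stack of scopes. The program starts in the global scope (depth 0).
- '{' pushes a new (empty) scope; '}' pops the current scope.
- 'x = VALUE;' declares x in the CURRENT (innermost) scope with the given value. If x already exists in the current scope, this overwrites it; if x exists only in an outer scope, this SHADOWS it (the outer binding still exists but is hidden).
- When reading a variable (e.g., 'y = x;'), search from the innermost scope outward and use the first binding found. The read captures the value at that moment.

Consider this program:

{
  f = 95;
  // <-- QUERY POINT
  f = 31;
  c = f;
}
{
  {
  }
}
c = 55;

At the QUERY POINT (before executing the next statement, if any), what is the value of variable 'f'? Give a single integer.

Step 1: enter scope (depth=1)
Step 2: declare f=95 at depth 1
Visible at query point: f=95

Answer: 95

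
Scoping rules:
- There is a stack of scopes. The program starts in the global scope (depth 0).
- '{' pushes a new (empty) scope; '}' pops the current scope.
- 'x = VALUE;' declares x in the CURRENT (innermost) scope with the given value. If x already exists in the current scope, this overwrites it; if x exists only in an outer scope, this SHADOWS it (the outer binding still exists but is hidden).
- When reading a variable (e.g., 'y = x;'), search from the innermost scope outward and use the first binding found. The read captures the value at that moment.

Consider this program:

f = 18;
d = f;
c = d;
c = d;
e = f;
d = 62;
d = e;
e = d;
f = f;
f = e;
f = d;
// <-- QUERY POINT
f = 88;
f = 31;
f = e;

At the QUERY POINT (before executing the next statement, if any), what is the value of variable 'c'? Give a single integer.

Step 1: declare f=18 at depth 0
Step 2: declare d=(read f)=18 at depth 0
Step 3: declare c=(read d)=18 at depth 0
Step 4: declare c=(read d)=18 at depth 0
Step 5: declare e=(read f)=18 at depth 0
Step 6: declare d=62 at depth 0
Step 7: declare d=(read e)=18 at depth 0
Step 8: declare e=(read d)=18 at depth 0
Step 9: declare f=(read f)=18 at depth 0
Step 10: declare f=(read e)=18 at depth 0
Step 11: declare f=(read d)=18 at depth 0
Visible at query point: c=18 d=18 e=18 f=18

Answer: 18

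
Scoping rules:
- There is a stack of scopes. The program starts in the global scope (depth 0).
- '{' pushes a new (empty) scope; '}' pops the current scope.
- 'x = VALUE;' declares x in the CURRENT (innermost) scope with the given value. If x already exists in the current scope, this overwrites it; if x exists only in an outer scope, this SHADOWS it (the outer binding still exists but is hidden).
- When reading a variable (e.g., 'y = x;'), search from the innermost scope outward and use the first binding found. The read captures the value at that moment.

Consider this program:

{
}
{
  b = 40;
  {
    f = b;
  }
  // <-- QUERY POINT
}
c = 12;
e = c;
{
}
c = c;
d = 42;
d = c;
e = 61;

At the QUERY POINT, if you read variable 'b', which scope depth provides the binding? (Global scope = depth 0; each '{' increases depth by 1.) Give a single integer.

Step 1: enter scope (depth=1)
Step 2: exit scope (depth=0)
Step 3: enter scope (depth=1)
Step 4: declare b=40 at depth 1
Step 5: enter scope (depth=2)
Step 6: declare f=(read b)=40 at depth 2
Step 7: exit scope (depth=1)
Visible at query point: b=40

Answer: 1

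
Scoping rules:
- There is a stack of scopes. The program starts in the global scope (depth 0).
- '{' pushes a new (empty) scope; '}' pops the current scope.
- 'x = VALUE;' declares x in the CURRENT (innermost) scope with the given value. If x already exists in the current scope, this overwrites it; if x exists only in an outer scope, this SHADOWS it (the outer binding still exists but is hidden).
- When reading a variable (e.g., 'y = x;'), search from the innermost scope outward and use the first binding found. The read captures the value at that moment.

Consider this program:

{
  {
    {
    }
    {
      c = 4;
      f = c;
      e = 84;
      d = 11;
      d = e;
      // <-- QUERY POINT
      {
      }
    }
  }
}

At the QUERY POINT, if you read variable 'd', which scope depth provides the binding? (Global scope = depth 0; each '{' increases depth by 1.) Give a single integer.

Step 1: enter scope (depth=1)
Step 2: enter scope (depth=2)
Step 3: enter scope (depth=3)
Step 4: exit scope (depth=2)
Step 5: enter scope (depth=3)
Step 6: declare c=4 at depth 3
Step 7: declare f=(read c)=4 at depth 3
Step 8: declare e=84 at depth 3
Step 9: declare d=11 at depth 3
Step 10: declare d=(read e)=84 at depth 3
Visible at query point: c=4 d=84 e=84 f=4

Answer: 3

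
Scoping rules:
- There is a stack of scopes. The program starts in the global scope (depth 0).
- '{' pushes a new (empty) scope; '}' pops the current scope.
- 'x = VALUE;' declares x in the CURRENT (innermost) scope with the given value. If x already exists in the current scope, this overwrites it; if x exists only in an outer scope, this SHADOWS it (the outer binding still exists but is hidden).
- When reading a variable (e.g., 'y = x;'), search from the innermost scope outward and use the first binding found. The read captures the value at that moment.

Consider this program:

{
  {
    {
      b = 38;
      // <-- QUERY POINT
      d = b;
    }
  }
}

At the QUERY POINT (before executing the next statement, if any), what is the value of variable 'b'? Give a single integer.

Step 1: enter scope (depth=1)
Step 2: enter scope (depth=2)
Step 3: enter scope (depth=3)
Step 4: declare b=38 at depth 3
Visible at query point: b=38

Answer: 38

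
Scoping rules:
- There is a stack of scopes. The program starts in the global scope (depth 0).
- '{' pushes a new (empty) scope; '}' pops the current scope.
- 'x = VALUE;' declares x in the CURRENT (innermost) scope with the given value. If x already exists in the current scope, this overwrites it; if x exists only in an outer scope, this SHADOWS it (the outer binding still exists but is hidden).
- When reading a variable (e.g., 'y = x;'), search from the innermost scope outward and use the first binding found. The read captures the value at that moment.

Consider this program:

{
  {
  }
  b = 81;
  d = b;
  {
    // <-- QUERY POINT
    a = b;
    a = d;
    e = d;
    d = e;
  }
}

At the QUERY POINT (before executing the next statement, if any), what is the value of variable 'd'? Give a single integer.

Answer: 81

Derivation:
Step 1: enter scope (depth=1)
Step 2: enter scope (depth=2)
Step 3: exit scope (depth=1)
Step 4: declare b=81 at depth 1
Step 5: declare d=(read b)=81 at depth 1
Step 6: enter scope (depth=2)
Visible at query point: b=81 d=81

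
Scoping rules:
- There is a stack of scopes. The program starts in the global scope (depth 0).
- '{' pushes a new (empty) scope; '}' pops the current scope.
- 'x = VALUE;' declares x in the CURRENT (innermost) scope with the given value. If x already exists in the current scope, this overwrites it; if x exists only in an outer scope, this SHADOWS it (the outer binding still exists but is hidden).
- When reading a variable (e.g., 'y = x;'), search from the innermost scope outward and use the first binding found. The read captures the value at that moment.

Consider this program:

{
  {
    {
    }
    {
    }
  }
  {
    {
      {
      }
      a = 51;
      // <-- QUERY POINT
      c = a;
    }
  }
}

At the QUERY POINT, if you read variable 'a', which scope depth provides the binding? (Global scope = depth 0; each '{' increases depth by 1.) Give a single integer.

Step 1: enter scope (depth=1)
Step 2: enter scope (depth=2)
Step 3: enter scope (depth=3)
Step 4: exit scope (depth=2)
Step 5: enter scope (depth=3)
Step 6: exit scope (depth=2)
Step 7: exit scope (depth=1)
Step 8: enter scope (depth=2)
Step 9: enter scope (depth=3)
Step 10: enter scope (depth=4)
Step 11: exit scope (depth=3)
Step 12: declare a=51 at depth 3
Visible at query point: a=51

Answer: 3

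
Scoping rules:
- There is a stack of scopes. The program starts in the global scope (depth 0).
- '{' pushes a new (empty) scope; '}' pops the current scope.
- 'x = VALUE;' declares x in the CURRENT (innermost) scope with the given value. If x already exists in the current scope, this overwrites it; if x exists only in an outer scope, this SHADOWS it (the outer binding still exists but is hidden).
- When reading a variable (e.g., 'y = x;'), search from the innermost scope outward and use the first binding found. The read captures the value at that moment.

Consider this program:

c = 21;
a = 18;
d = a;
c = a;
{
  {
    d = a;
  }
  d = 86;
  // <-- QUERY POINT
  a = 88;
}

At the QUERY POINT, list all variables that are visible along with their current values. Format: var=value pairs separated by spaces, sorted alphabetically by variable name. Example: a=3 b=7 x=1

Step 1: declare c=21 at depth 0
Step 2: declare a=18 at depth 0
Step 3: declare d=(read a)=18 at depth 0
Step 4: declare c=(read a)=18 at depth 0
Step 5: enter scope (depth=1)
Step 6: enter scope (depth=2)
Step 7: declare d=(read a)=18 at depth 2
Step 8: exit scope (depth=1)
Step 9: declare d=86 at depth 1
Visible at query point: a=18 c=18 d=86

Answer: a=18 c=18 d=86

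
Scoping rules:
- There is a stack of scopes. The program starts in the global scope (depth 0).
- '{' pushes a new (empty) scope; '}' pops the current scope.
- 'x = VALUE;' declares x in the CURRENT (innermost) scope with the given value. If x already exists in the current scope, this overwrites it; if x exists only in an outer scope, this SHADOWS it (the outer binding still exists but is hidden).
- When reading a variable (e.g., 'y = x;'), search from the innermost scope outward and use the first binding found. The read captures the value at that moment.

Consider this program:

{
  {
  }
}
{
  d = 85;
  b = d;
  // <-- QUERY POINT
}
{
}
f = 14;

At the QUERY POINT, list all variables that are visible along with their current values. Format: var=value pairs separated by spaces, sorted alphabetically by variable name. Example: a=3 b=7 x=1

Step 1: enter scope (depth=1)
Step 2: enter scope (depth=2)
Step 3: exit scope (depth=1)
Step 4: exit scope (depth=0)
Step 5: enter scope (depth=1)
Step 6: declare d=85 at depth 1
Step 7: declare b=(read d)=85 at depth 1
Visible at query point: b=85 d=85

Answer: b=85 d=85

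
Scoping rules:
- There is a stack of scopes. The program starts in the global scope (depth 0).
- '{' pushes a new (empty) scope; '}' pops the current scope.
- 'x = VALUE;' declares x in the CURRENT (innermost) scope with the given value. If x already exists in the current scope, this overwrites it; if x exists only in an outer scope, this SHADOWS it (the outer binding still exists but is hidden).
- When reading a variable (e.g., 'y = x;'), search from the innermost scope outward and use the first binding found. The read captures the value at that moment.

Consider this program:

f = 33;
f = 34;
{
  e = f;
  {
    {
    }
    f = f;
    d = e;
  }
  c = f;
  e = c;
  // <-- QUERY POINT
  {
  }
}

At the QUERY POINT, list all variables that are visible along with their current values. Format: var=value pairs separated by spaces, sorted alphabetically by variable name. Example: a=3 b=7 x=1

Step 1: declare f=33 at depth 0
Step 2: declare f=34 at depth 0
Step 3: enter scope (depth=1)
Step 4: declare e=(read f)=34 at depth 1
Step 5: enter scope (depth=2)
Step 6: enter scope (depth=3)
Step 7: exit scope (depth=2)
Step 8: declare f=(read f)=34 at depth 2
Step 9: declare d=(read e)=34 at depth 2
Step 10: exit scope (depth=1)
Step 11: declare c=(read f)=34 at depth 1
Step 12: declare e=(read c)=34 at depth 1
Visible at query point: c=34 e=34 f=34

Answer: c=34 e=34 f=34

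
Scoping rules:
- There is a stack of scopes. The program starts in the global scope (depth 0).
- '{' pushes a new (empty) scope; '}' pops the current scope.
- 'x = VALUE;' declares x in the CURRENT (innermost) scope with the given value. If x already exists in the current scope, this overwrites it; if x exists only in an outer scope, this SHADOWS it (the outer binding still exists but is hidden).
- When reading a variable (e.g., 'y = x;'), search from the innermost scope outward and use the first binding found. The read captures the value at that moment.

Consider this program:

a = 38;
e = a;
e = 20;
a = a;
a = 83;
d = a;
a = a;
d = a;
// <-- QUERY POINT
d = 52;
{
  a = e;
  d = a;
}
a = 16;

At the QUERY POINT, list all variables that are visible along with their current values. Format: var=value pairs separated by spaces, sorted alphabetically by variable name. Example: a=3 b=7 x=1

Answer: a=83 d=83 e=20

Derivation:
Step 1: declare a=38 at depth 0
Step 2: declare e=(read a)=38 at depth 0
Step 3: declare e=20 at depth 0
Step 4: declare a=(read a)=38 at depth 0
Step 5: declare a=83 at depth 0
Step 6: declare d=(read a)=83 at depth 0
Step 7: declare a=(read a)=83 at depth 0
Step 8: declare d=(read a)=83 at depth 0
Visible at query point: a=83 d=83 e=20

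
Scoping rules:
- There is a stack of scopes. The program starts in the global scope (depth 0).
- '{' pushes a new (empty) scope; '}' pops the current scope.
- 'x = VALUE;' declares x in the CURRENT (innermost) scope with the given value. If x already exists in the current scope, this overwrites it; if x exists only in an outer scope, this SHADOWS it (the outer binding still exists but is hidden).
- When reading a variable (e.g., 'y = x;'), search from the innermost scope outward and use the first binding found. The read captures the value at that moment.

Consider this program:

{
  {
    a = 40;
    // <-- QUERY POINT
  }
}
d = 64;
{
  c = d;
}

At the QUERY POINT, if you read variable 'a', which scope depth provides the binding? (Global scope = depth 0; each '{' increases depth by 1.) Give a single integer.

Step 1: enter scope (depth=1)
Step 2: enter scope (depth=2)
Step 3: declare a=40 at depth 2
Visible at query point: a=40

Answer: 2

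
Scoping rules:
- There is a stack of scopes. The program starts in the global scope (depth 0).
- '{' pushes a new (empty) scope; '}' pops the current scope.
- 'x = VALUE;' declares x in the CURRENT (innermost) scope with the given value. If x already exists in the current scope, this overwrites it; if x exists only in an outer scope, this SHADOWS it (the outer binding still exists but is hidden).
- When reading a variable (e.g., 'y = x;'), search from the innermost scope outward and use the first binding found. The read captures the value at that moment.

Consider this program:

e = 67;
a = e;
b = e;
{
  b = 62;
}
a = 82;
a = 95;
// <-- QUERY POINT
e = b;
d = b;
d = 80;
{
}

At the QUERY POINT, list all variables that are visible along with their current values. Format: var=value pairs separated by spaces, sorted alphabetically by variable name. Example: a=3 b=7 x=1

Answer: a=95 b=67 e=67

Derivation:
Step 1: declare e=67 at depth 0
Step 2: declare a=(read e)=67 at depth 0
Step 3: declare b=(read e)=67 at depth 0
Step 4: enter scope (depth=1)
Step 5: declare b=62 at depth 1
Step 6: exit scope (depth=0)
Step 7: declare a=82 at depth 0
Step 8: declare a=95 at depth 0
Visible at query point: a=95 b=67 e=67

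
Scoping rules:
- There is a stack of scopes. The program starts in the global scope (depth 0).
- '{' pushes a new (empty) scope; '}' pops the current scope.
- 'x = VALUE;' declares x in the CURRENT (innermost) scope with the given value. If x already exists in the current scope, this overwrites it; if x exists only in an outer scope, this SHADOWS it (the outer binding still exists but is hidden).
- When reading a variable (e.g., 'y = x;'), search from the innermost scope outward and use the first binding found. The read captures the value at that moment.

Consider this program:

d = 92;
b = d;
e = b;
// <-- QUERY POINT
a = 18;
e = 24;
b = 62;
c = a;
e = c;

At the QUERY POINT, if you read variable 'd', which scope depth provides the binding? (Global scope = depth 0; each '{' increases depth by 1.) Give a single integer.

Step 1: declare d=92 at depth 0
Step 2: declare b=(read d)=92 at depth 0
Step 3: declare e=(read b)=92 at depth 0
Visible at query point: b=92 d=92 e=92

Answer: 0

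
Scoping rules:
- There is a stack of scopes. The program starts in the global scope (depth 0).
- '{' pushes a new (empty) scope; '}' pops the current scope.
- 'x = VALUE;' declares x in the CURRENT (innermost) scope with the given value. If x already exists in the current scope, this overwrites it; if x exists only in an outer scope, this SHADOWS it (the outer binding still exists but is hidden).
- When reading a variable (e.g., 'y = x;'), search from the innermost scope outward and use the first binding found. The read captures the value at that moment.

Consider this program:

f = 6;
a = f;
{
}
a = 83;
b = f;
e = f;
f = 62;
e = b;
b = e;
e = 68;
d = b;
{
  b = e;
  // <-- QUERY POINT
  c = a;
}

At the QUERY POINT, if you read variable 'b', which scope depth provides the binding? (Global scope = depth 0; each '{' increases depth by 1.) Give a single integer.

Answer: 1

Derivation:
Step 1: declare f=6 at depth 0
Step 2: declare a=(read f)=6 at depth 0
Step 3: enter scope (depth=1)
Step 4: exit scope (depth=0)
Step 5: declare a=83 at depth 0
Step 6: declare b=(read f)=6 at depth 0
Step 7: declare e=(read f)=6 at depth 0
Step 8: declare f=62 at depth 0
Step 9: declare e=(read b)=6 at depth 0
Step 10: declare b=(read e)=6 at depth 0
Step 11: declare e=68 at depth 0
Step 12: declare d=(read b)=6 at depth 0
Step 13: enter scope (depth=1)
Step 14: declare b=(read e)=68 at depth 1
Visible at query point: a=83 b=68 d=6 e=68 f=62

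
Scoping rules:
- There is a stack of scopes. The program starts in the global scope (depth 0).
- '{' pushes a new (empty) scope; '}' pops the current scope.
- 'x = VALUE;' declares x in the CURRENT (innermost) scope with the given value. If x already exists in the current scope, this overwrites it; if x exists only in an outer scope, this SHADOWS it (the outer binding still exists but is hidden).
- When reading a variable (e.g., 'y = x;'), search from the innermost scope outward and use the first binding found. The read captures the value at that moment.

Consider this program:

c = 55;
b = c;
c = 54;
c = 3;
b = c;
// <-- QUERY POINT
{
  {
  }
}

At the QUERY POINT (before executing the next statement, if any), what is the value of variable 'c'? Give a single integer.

Step 1: declare c=55 at depth 0
Step 2: declare b=(read c)=55 at depth 0
Step 3: declare c=54 at depth 0
Step 4: declare c=3 at depth 0
Step 5: declare b=(read c)=3 at depth 0
Visible at query point: b=3 c=3

Answer: 3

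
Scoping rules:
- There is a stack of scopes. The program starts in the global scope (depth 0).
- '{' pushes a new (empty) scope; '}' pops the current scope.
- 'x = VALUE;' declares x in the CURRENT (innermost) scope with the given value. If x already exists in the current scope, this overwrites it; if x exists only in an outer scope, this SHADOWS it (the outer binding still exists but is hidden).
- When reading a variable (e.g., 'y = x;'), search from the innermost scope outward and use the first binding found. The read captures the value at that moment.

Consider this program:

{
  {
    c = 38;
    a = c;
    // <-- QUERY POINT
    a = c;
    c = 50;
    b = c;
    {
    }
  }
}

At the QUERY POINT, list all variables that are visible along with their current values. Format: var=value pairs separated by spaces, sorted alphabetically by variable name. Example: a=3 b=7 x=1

Answer: a=38 c=38

Derivation:
Step 1: enter scope (depth=1)
Step 2: enter scope (depth=2)
Step 3: declare c=38 at depth 2
Step 4: declare a=(read c)=38 at depth 2
Visible at query point: a=38 c=38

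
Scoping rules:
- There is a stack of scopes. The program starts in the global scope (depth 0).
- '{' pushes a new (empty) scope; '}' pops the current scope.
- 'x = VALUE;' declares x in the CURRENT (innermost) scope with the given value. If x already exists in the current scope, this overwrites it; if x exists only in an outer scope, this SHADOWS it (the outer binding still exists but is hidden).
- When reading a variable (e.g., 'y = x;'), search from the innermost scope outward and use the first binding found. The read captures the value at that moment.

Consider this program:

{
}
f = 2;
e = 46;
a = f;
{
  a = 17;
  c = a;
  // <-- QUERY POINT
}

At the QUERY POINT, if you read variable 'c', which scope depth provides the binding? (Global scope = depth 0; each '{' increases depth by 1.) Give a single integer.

Answer: 1

Derivation:
Step 1: enter scope (depth=1)
Step 2: exit scope (depth=0)
Step 3: declare f=2 at depth 0
Step 4: declare e=46 at depth 0
Step 5: declare a=(read f)=2 at depth 0
Step 6: enter scope (depth=1)
Step 7: declare a=17 at depth 1
Step 8: declare c=(read a)=17 at depth 1
Visible at query point: a=17 c=17 e=46 f=2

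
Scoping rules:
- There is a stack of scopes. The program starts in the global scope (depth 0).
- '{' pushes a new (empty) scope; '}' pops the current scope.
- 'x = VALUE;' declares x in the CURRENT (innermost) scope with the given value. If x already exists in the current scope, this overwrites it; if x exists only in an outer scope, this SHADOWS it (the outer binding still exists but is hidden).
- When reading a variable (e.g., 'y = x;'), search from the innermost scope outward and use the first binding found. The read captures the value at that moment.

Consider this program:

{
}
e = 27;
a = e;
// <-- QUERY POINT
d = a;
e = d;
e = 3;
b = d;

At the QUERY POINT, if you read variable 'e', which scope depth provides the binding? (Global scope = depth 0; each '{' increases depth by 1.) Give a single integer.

Step 1: enter scope (depth=1)
Step 2: exit scope (depth=0)
Step 3: declare e=27 at depth 0
Step 4: declare a=(read e)=27 at depth 0
Visible at query point: a=27 e=27

Answer: 0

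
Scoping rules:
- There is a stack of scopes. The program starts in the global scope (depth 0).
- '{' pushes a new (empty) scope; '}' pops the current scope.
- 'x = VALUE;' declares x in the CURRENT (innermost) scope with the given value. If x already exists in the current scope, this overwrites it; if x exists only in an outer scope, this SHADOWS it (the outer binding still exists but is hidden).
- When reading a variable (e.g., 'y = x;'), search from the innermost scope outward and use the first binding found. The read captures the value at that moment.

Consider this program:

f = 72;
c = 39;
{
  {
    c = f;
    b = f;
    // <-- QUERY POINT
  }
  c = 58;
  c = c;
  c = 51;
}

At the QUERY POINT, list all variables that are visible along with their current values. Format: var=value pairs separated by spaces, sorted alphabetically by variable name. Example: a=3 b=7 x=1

Step 1: declare f=72 at depth 0
Step 2: declare c=39 at depth 0
Step 3: enter scope (depth=1)
Step 4: enter scope (depth=2)
Step 5: declare c=(read f)=72 at depth 2
Step 6: declare b=(read f)=72 at depth 2
Visible at query point: b=72 c=72 f=72

Answer: b=72 c=72 f=72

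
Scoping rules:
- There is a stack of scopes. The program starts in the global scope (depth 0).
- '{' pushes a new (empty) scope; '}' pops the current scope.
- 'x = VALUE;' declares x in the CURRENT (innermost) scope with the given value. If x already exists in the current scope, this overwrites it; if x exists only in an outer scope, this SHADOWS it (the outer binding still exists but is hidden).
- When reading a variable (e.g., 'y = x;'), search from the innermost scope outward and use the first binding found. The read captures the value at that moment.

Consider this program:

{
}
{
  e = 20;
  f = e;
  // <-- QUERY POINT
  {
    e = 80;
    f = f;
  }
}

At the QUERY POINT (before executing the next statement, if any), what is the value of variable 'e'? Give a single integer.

Step 1: enter scope (depth=1)
Step 2: exit scope (depth=0)
Step 3: enter scope (depth=1)
Step 4: declare e=20 at depth 1
Step 5: declare f=(read e)=20 at depth 1
Visible at query point: e=20 f=20

Answer: 20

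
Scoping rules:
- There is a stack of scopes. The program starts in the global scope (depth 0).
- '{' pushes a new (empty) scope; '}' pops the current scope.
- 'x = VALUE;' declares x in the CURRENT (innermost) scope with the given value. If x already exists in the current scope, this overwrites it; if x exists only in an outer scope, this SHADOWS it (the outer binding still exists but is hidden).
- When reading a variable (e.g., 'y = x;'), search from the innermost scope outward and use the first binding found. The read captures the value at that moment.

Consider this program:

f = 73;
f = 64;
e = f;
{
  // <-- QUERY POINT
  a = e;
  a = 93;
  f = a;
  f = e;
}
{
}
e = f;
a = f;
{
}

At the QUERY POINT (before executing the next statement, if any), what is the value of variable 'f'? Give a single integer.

Step 1: declare f=73 at depth 0
Step 2: declare f=64 at depth 0
Step 3: declare e=(read f)=64 at depth 0
Step 4: enter scope (depth=1)
Visible at query point: e=64 f=64

Answer: 64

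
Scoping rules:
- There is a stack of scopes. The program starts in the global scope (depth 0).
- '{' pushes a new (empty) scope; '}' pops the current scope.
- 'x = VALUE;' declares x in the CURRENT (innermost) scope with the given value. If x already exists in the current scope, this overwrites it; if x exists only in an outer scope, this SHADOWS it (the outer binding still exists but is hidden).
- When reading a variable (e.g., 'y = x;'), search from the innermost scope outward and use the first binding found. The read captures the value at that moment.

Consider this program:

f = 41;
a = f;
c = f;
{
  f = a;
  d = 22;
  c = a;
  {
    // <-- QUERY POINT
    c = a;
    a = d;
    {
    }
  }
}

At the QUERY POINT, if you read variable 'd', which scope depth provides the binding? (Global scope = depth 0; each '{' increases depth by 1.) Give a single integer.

Step 1: declare f=41 at depth 0
Step 2: declare a=(read f)=41 at depth 0
Step 3: declare c=(read f)=41 at depth 0
Step 4: enter scope (depth=1)
Step 5: declare f=(read a)=41 at depth 1
Step 6: declare d=22 at depth 1
Step 7: declare c=(read a)=41 at depth 1
Step 8: enter scope (depth=2)
Visible at query point: a=41 c=41 d=22 f=41

Answer: 1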